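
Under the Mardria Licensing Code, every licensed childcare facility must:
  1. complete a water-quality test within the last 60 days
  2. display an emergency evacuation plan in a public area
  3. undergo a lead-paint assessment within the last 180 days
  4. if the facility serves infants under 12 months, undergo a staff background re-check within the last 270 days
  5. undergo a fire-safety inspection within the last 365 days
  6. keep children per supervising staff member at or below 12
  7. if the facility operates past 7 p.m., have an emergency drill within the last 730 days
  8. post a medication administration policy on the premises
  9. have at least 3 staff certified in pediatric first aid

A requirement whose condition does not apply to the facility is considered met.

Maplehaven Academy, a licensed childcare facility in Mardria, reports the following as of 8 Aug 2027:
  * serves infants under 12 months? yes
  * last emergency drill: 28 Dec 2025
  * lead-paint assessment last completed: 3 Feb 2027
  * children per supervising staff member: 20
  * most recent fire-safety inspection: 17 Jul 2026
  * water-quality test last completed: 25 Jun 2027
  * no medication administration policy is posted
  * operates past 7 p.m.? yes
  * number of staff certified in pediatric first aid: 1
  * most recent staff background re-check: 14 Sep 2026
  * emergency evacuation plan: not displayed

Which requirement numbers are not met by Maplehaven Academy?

1. water-quality test 44 days ago vs limit 60 → met
2. emergency evacuation plan absent → not met
3. lead-paint assessment 186 days ago vs limit 180 → not met
4. condition 'serves infants under 12 months' holds; staff background re-check 328 days ago vs limit 270 → not met
5. fire-safety inspection 387 days ago vs limit 365 → not met
6. children per supervising staff member 20 > 12 → not met
7. condition 'operates past 7 p.m.' holds; emergency drill 588 days ago vs limit 730 → met
8. medication administration policy absent → not met
9. staff certified in pediatric first aid 1 < 3 → not met
Not met: 2, 3, 4, 5, 6, 8, 9

2, 3, 4, 5, 6, 8, 9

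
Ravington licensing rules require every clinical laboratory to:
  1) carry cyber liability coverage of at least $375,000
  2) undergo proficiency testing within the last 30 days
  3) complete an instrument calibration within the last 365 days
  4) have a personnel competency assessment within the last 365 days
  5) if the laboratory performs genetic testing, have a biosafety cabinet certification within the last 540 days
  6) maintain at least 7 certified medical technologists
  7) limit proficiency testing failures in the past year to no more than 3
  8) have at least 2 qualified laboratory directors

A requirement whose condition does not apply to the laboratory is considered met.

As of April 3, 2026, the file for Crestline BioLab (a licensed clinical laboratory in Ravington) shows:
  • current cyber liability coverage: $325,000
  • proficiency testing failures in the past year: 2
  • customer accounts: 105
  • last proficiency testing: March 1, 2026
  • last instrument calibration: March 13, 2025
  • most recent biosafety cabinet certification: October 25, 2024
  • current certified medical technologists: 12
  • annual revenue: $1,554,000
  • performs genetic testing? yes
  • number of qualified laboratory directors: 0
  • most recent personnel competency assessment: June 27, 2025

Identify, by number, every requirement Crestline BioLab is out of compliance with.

1, 2, 3, 8

1. cyber liability coverage $325,000 < $375,000 → not met
2. proficiency testing 33 days ago vs limit 30 → not met
3. instrument calibration 386 days ago vs limit 365 → not met
4. personnel competency assessment 280 days ago vs limit 365 → met
5. condition 'performs genetic testing' holds; biosafety cabinet certification 525 days ago vs limit 540 → met
6. certified medical technologists 12 ≥ 7 → met
7. proficiency testing failures in the past year 2 ≤ 3 → met
8. qualified laboratory directors 0 < 2 → not met
Not met: 1, 2, 3, 8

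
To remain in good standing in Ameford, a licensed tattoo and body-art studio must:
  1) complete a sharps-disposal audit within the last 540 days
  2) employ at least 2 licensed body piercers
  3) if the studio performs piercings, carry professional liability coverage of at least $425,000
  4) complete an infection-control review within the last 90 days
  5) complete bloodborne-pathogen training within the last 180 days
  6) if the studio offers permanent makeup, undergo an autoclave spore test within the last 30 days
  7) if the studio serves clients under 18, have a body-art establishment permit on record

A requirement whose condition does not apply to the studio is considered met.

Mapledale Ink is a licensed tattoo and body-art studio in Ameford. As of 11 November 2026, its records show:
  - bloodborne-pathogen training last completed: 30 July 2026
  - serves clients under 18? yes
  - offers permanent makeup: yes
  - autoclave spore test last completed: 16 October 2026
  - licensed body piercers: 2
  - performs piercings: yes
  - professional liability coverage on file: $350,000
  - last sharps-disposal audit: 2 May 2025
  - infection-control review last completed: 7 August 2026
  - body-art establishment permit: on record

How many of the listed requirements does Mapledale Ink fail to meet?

3

1. sharps-disposal audit 558 days ago vs limit 540 → not met
2. licensed body piercers 2 ≥ 2 → met
3. condition 'performs piercings' holds; professional liability coverage $350,000 < $425,000 → not met
4. infection-control review 96 days ago vs limit 90 → not met
5. bloodborne-pathogen training 104 days ago vs limit 180 → met
6. condition 'offers permanent makeup' holds; autoclave spore test 26 days ago vs limit 30 → met
7. condition 'serves clients under 18' holds; body-art establishment permit present → met
Not met: 3 of 7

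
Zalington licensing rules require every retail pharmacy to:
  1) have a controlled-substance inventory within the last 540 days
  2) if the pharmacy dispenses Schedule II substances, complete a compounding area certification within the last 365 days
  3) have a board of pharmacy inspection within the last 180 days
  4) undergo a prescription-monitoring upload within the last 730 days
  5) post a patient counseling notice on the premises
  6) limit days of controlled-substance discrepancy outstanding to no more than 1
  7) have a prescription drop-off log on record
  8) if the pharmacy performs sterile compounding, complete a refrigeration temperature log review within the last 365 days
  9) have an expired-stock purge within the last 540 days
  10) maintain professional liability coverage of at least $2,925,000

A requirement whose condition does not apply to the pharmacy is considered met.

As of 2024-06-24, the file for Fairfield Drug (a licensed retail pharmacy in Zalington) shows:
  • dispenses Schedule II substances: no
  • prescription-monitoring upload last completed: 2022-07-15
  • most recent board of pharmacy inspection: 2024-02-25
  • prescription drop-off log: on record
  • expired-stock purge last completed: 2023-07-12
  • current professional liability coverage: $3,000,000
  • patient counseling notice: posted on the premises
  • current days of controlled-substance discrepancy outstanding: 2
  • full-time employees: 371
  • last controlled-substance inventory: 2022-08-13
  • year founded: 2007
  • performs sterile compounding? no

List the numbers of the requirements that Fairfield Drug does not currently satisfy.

1, 6

1. controlled-substance inventory 681 days ago vs limit 540 → not met
2. condition 'dispenses Schedule II substances' does not hold → requirement n/a → met
3. board of pharmacy inspection 120 days ago vs limit 180 → met
4. prescription-monitoring upload 710 days ago vs limit 730 → met
5. patient counseling notice present → met
6. days of controlled-substance discrepancy outstanding 2 > 1 → not met
7. prescription drop-off log present → met
8. condition 'performs sterile compounding' does not hold → requirement n/a → met
9. expired-stock purge 348 days ago vs limit 540 → met
10. professional liability coverage $3,000,000 ≥ $2,925,000 → met
Not met: 1, 6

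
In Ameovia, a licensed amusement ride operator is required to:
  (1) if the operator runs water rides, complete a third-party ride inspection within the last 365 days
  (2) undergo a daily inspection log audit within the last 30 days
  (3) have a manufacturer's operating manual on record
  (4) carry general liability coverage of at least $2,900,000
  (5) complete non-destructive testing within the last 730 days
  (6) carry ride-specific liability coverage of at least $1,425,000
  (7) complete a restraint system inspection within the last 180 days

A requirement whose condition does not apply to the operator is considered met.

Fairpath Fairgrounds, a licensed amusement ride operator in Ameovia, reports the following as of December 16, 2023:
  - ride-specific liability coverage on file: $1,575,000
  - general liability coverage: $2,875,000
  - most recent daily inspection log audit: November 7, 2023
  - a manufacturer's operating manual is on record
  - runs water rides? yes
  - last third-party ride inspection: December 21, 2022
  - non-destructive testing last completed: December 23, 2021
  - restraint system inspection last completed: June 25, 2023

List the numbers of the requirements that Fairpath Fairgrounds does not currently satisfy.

1. condition 'runs water rides' holds; third-party ride inspection 360 days ago vs limit 365 → met
2. daily inspection log audit 39 days ago vs limit 30 → not met
3. manufacturer's operating manual present → met
4. general liability coverage $2,875,000 < $2,900,000 → not met
5. non-destructive testing 723 days ago vs limit 730 → met
6. ride-specific liability coverage $1,575,000 ≥ $1,425,000 → met
7. restraint system inspection 174 days ago vs limit 180 → met
Not met: 2, 4

2, 4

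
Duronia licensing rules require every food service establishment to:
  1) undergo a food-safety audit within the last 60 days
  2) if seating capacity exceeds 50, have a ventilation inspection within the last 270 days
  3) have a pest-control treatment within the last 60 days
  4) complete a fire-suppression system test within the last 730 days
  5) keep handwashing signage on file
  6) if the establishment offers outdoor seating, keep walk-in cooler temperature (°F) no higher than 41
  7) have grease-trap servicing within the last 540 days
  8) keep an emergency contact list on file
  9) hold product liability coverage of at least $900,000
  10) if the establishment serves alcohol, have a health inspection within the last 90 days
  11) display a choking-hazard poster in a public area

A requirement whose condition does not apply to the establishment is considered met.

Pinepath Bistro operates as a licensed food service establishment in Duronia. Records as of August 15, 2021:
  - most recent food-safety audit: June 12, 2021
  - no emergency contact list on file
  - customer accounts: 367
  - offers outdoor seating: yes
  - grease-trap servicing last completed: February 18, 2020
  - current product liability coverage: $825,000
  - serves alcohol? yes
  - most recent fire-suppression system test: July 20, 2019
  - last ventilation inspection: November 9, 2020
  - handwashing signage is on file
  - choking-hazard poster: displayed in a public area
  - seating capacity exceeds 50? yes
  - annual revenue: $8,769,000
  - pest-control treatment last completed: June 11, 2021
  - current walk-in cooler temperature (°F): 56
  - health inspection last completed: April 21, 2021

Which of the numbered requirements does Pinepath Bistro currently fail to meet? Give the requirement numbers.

1, 2, 3, 4, 6, 7, 8, 9, 10

1. food-safety audit 64 days ago vs limit 60 → not met
2. condition 'seating capacity exceeds 50' holds; ventilation inspection 279 days ago vs limit 270 → not met
3. pest-control treatment 65 days ago vs limit 60 → not met
4. fire-suppression system test 757 days ago vs limit 730 → not met
5. handwashing signage present → met
6. condition 'offers outdoor seating' holds; walk-in cooler temperature (°F) 56 > 41 → not met
7. grease-trap servicing 544 days ago vs limit 540 → not met
8. emergency contact list absent → not met
9. product liability coverage $825,000 < $900,000 → not met
10. condition 'serves alcohol' holds; health inspection 116 days ago vs limit 90 → not met
11. choking-hazard poster present → met
Not met: 1, 2, 3, 4, 6, 7, 8, 9, 10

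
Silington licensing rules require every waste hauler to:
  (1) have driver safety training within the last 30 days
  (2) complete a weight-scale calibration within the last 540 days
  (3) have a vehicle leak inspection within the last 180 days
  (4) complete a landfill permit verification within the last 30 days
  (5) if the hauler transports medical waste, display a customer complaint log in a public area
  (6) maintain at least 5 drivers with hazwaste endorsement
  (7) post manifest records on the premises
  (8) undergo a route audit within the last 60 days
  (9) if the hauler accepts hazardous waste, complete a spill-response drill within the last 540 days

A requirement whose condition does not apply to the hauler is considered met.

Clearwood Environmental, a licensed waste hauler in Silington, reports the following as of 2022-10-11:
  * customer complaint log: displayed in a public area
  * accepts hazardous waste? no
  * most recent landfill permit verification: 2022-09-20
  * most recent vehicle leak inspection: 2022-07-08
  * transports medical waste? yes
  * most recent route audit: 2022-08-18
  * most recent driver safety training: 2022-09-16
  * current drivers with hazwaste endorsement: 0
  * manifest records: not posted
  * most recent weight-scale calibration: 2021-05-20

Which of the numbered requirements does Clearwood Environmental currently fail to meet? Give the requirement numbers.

6, 7

1. driver safety training 25 days ago vs limit 30 → met
2. weight-scale calibration 509 days ago vs limit 540 → met
3. vehicle leak inspection 95 days ago vs limit 180 → met
4. landfill permit verification 21 days ago vs limit 30 → met
5. condition 'transports medical waste' holds; customer complaint log present → met
6. drivers with hazwaste endorsement 0 < 5 → not met
7. manifest records absent → not met
8. route audit 54 days ago vs limit 60 → met
9. condition 'accepts hazardous waste' does not hold → requirement n/a → met
Not met: 6, 7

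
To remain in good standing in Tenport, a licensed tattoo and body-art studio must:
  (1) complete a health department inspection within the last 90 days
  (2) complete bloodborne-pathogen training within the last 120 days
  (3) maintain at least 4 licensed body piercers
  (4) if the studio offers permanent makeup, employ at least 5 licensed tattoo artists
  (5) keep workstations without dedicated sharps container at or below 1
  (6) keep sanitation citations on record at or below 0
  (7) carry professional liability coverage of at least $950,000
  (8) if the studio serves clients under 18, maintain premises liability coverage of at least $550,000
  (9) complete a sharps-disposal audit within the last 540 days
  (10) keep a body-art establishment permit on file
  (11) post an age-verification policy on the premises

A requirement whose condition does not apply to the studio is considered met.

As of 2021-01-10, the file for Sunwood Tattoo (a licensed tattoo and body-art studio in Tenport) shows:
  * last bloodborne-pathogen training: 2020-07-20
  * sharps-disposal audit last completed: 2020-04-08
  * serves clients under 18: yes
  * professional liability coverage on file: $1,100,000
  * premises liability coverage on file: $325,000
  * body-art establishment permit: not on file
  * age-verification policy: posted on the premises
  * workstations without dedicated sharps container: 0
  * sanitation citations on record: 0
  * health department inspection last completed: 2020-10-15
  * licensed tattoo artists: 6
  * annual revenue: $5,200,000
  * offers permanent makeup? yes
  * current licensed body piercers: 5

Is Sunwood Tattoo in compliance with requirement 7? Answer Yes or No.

Yes

7. professional liability coverage $1,100,000 ≥ $950,000 → met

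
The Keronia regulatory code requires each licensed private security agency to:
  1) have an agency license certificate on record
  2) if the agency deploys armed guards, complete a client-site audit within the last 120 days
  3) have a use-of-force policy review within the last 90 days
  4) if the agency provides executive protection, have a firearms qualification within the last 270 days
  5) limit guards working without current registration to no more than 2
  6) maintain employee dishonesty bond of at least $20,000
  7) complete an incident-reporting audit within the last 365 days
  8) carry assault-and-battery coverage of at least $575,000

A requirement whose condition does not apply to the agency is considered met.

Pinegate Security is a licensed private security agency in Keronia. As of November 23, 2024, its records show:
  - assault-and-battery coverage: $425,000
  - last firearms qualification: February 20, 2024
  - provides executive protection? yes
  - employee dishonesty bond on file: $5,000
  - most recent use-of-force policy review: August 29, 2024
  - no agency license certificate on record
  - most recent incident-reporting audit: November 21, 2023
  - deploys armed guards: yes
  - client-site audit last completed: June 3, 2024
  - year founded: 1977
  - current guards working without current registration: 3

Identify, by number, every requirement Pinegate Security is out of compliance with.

1, 2, 4, 5, 6, 7, 8

1. agency license certificate absent → not met
2. condition 'deploys armed guards' holds; client-site audit 173 days ago vs limit 120 → not met
3. use-of-force policy review 86 days ago vs limit 90 → met
4. condition 'provides executive protection' holds; firearms qualification 277 days ago vs limit 270 → not met
5. guards working without current registration 3 > 2 → not met
6. employee dishonesty bond $5,000 < $20,000 → not met
7. incident-reporting audit 368 days ago vs limit 365 → not met
8. assault-and-battery coverage $425,000 < $575,000 → not met
Not met: 1, 2, 4, 5, 6, 7, 8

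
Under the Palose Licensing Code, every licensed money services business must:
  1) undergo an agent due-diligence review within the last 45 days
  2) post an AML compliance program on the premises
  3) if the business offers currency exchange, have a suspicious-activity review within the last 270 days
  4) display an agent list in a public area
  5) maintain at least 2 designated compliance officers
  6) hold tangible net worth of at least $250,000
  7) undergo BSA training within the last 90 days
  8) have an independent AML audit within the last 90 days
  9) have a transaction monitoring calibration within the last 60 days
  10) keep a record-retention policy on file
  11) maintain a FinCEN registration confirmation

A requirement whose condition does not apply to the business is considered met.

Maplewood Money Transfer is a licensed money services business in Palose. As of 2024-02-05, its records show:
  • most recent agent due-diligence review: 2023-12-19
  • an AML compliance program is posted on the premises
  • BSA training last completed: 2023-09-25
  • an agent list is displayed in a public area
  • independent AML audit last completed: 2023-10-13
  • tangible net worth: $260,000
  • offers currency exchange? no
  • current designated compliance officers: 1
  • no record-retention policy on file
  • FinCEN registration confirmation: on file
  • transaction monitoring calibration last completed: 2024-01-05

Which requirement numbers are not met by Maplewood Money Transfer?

1. agent due-diligence review 48 days ago vs limit 45 → not met
2. AML compliance program present → met
3. condition 'offers currency exchange' does not hold → requirement n/a → met
4. agent list present → met
5. designated compliance officers 1 < 2 → not met
6. tangible net worth $260,000 ≥ $250,000 → met
7. BSA training 133 days ago vs limit 90 → not met
8. independent AML audit 115 days ago vs limit 90 → not met
9. transaction monitoring calibration 31 days ago vs limit 60 → met
10. record-retention policy absent → not met
11. FinCEN registration confirmation present → met
Not met: 1, 5, 7, 8, 10

1, 5, 7, 8, 10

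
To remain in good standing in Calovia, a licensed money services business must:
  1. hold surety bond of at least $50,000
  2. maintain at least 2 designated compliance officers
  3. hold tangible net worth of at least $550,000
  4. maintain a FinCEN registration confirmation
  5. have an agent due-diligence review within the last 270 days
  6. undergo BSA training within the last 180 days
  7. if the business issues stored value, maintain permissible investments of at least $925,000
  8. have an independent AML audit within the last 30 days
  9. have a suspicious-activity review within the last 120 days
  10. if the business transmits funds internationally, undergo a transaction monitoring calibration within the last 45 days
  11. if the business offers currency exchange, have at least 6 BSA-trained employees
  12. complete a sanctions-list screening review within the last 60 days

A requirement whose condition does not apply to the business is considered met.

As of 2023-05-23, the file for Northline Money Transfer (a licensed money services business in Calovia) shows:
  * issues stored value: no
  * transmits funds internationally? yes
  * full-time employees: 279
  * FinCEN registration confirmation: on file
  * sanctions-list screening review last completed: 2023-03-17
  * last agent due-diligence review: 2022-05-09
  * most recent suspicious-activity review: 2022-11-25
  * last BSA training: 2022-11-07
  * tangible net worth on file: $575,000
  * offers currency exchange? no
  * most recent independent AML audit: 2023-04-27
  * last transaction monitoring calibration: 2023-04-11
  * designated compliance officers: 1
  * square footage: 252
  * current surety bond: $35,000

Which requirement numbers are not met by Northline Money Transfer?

1. surety bond $35,000 < $50,000 → not met
2. designated compliance officers 1 < 2 → not met
3. tangible net worth $575,000 ≥ $550,000 → met
4. FinCEN registration confirmation present → met
5. agent due-diligence review 379 days ago vs limit 270 → not met
6. BSA training 197 days ago vs limit 180 → not met
7. condition 'issues stored value' does not hold → requirement n/a → met
8. independent AML audit 26 days ago vs limit 30 → met
9. suspicious-activity review 179 days ago vs limit 120 → not met
10. condition 'transmits funds internationally' holds; transaction monitoring calibration 42 days ago vs limit 45 → met
11. condition 'offers currency exchange' does not hold → requirement n/a → met
12. sanctions-list screening review 67 days ago vs limit 60 → not met
Not met: 1, 2, 5, 6, 9, 12

1, 2, 5, 6, 9, 12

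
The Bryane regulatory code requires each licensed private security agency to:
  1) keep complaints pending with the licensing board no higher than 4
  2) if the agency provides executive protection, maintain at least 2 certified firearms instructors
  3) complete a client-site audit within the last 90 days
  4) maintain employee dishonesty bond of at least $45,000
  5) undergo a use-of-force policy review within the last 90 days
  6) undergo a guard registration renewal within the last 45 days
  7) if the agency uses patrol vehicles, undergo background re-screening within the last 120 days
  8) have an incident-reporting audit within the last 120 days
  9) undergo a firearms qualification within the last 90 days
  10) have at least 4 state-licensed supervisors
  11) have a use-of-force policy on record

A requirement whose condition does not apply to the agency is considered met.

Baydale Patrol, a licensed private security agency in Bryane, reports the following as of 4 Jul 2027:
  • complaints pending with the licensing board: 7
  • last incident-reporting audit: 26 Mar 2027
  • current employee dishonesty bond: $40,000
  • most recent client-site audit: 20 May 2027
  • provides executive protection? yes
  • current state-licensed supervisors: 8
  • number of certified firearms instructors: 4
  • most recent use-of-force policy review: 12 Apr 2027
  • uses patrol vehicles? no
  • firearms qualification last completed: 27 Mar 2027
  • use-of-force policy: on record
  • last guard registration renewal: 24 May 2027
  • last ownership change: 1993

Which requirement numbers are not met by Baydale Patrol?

1, 4, 9

1. complaints pending with the licensing board 7 > 4 → not met
2. condition 'provides executive protection' holds; certified firearms instructors 4 ≥ 2 → met
3. client-site audit 45 days ago vs limit 90 → met
4. employee dishonesty bond $40,000 < $45,000 → not met
5. use-of-force policy review 83 days ago vs limit 90 → met
6. guard registration renewal 41 days ago vs limit 45 → met
7. condition 'uses patrol vehicles' does not hold → requirement n/a → met
8. incident-reporting audit 100 days ago vs limit 120 → met
9. firearms qualification 99 days ago vs limit 90 → not met
10. state-licensed supervisors 8 ≥ 4 → met
11. use-of-force policy present → met
Not met: 1, 4, 9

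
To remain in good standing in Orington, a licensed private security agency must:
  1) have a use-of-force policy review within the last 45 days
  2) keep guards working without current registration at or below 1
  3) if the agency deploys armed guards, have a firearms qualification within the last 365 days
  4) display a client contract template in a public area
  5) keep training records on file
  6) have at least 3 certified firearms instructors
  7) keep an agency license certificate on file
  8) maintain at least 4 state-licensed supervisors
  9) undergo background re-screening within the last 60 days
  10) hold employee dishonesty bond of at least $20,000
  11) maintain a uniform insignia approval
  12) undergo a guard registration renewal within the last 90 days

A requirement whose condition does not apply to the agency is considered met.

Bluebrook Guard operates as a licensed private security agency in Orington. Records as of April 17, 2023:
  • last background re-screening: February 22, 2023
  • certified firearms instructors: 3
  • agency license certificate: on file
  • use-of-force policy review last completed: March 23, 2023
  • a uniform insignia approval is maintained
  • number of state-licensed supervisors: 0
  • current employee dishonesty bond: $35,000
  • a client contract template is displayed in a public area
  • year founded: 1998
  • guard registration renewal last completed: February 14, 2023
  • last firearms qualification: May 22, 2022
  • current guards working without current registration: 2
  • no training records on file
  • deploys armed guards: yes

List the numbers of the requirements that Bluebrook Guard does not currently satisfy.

2, 5, 8

1. use-of-force policy review 25 days ago vs limit 45 → met
2. guards working without current registration 2 > 1 → not met
3. condition 'deploys armed guards' holds; firearms qualification 330 days ago vs limit 365 → met
4. client contract template present → met
5. training records absent → not met
6. certified firearms instructors 3 ≥ 3 → met
7. agency license certificate present → met
8. state-licensed supervisors 0 < 4 → not met
9. background re-screening 54 days ago vs limit 60 → met
10. employee dishonesty bond $35,000 ≥ $20,000 → met
11. uniform insignia approval present → met
12. guard registration renewal 62 days ago vs limit 90 → met
Not met: 2, 5, 8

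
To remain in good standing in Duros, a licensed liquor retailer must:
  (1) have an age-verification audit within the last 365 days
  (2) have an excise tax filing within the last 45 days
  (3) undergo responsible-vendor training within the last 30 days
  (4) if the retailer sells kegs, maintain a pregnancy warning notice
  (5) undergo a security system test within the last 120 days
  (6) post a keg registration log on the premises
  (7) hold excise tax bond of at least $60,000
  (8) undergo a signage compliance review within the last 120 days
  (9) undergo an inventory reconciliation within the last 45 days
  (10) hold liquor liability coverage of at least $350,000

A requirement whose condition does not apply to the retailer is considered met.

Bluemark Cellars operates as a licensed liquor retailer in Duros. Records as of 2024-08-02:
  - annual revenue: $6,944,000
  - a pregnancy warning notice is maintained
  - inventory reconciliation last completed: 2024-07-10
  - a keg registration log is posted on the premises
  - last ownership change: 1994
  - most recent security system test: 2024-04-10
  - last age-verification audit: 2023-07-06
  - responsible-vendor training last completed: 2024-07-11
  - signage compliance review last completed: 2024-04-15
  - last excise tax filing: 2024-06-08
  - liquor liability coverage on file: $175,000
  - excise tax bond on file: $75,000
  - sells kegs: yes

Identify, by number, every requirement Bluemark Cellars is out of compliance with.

1. age-verification audit 393 days ago vs limit 365 → not met
2. excise tax filing 55 days ago vs limit 45 → not met
3. responsible-vendor training 22 days ago vs limit 30 → met
4. condition 'sells kegs' holds; pregnancy warning notice present → met
5. security system test 114 days ago vs limit 120 → met
6. keg registration log present → met
7. excise tax bond $75,000 ≥ $60,000 → met
8. signage compliance review 109 days ago vs limit 120 → met
9. inventory reconciliation 23 days ago vs limit 45 → met
10. liquor liability coverage $175,000 < $350,000 → not met
Not met: 1, 2, 10

1, 2, 10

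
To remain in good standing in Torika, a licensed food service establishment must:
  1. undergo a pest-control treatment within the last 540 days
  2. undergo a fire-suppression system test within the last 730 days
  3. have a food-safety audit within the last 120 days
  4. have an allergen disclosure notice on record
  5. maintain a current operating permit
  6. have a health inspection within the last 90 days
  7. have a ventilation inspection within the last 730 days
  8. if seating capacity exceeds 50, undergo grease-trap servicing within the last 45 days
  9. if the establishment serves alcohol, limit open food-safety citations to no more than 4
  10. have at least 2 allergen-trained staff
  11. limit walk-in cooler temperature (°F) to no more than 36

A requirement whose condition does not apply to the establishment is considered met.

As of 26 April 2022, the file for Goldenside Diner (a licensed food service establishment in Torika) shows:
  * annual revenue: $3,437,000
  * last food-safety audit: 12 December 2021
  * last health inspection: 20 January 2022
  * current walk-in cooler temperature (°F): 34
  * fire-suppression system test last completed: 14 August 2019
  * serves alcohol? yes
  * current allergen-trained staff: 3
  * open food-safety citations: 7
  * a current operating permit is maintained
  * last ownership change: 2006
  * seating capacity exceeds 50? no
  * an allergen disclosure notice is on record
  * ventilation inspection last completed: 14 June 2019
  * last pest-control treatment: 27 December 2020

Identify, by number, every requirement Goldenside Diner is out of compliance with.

2, 3, 6, 7, 9

1. pest-control treatment 485 days ago vs limit 540 → met
2. fire-suppression system test 986 days ago vs limit 730 → not met
3. food-safety audit 135 days ago vs limit 120 → not met
4. allergen disclosure notice present → met
5. current operating permit present → met
6. health inspection 96 days ago vs limit 90 → not met
7. ventilation inspection 1047 days ago vs limit 730 → not met
8. condition 'seating capacity exceeds 50' does not hold → requirement n/a → met
9. condition 'serves alcohol' holds; open food-safety citations 7 > 4 → not met
10. allergen-trained staff 3 ≥ 2 → met
11. walk-in cooler temperature (°F) 34 ≤ 36 → met
Not met: 2, 3, 6, 7, 9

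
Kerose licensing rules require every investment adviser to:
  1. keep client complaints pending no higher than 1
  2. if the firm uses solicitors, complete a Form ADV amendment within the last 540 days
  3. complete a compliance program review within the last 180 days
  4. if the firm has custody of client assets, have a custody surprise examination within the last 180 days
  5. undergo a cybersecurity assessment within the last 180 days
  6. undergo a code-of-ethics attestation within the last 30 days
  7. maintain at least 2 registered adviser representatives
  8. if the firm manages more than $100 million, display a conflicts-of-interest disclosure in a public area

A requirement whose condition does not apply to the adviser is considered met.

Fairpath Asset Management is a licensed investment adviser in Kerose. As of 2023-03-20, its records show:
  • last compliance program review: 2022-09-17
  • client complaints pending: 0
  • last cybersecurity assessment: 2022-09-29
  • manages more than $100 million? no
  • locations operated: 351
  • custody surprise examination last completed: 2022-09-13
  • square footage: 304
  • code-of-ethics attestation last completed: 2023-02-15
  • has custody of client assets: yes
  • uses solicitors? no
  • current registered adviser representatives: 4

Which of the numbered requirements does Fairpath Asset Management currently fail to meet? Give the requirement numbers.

1. client complaints pending 0 ≤ 1 → met
2. condition 'uses solicitors' does not hold → requirement n/a → met
3. compliance program review 184 days ago vs limit 180 → not met
4. condition 'has custody of client assets' holds; custody surprise examination 188 days ago vs limit 180 → not met
5. cybersecurity assessment 172 days ago vs limit 180 → met
6. code-of-ethics attestation 33 days ago vs limit 30 → not met
7. registered adviser representatives 4 ≥ 2 → met
8. condition 'manages more than $100 million' does not hold → requirement n/a → met
Not met: 3, 4, 6

3, 4, 6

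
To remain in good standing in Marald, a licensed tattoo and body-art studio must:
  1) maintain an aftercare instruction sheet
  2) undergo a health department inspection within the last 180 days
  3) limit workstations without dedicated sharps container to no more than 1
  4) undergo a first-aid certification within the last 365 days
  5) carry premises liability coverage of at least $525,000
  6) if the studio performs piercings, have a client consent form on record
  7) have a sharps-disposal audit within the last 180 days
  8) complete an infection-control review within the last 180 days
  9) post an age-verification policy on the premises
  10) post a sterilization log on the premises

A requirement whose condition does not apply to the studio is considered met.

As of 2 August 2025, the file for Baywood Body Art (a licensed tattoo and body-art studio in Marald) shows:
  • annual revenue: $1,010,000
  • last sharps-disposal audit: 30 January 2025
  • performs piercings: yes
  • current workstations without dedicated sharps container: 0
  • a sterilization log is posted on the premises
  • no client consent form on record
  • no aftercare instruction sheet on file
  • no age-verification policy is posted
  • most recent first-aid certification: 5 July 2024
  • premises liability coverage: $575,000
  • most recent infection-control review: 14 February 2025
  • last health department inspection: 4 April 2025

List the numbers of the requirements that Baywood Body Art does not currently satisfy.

1. aftercare instruction sheet absent → not met
2. health department inspection 120 days ago vs limit 180 → met
3. workstations without dedicated sharps container 0 ≤ 1 → met
4. first-aid certification 393 days ago vs limit 365 → not met
5. premises liability coverage $575,000 ≥ $525,000 → met
6. condition 'performs piercings' holds; client consent form absent → not met
7. sharps-disposal audit 184 days ago vs limit 180 → not met
8. infection-control review 169 days ago vs limit 180 → met
9. age-verification policy absent → not met
10. sterilization log present → met
Not met: 1, 4, 6, 7, 9

1, 4, 6, 7, 9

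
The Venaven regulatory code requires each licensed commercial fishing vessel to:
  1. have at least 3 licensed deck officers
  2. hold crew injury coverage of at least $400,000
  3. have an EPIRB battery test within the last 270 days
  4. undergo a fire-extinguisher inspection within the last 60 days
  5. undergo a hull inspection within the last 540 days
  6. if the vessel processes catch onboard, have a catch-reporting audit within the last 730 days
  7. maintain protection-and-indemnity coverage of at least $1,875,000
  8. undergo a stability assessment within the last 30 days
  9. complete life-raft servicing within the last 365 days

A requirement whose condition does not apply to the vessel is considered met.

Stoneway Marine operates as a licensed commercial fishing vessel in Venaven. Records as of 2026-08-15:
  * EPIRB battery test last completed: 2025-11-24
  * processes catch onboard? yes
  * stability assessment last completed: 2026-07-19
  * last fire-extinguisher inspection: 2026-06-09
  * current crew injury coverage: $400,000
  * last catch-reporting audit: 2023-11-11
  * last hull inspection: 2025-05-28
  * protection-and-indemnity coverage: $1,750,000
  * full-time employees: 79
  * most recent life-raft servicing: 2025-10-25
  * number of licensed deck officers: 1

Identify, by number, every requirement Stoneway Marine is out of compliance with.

1. licensed deck officers 1 < 3 → not met
2. crew injury coverage $400,000 ≥ $400,000 → met
3. EPIRB battery test 264 days ago vs limit 270 → met
4. fire-extinguisher inspection 67 days ago vs limit 60 → not met
5. hull inspection 444 days ago vs limit 540 → met
6. condition 'processes catch onboard' holds; catch-reporting audit 1008 days ago vs limit 730 → not met
7. protection-and-indemnity coverage $1,750,000 < $1,875,000 → not met
8. stability assessment 27 days ago vs limit 30 → met
9. life-raft servicing 294 days ago vs limit 365 → met
Not met: 1, 4, 6, 7

1, 4, 6, 7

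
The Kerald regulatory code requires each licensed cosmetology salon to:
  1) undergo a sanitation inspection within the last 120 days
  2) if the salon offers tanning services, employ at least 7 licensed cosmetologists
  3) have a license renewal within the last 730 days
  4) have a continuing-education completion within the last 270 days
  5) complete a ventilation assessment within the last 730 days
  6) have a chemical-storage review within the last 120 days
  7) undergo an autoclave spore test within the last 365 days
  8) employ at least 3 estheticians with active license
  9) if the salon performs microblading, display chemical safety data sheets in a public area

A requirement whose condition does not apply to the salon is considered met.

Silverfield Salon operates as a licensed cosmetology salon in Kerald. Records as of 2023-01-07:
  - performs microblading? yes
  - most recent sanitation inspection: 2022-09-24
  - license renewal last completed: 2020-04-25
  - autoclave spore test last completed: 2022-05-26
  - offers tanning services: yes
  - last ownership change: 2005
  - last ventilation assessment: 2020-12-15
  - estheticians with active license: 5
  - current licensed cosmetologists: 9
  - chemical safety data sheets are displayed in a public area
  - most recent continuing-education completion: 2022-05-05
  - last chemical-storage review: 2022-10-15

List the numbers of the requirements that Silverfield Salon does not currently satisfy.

3, 5

1. sanitation inspection 105 days ago vs limit 120 → met
2. condition 'offers tanning services' holds; licensed cosmetologists 9 ≥ 7 → met
3. license renewal 987 days ago vs limit 730 → not met
4. continuing-education completion 247 days ago vs limit 270 → met
5. ventilation assessment 753 days ago vs limit 730 → not met
6. chemical-storage review 84 days ago vs limit 120 → met
7. autoclave spore test 226 days ago vs limit 365 → met
8. estheticians with active license 5 ≥ 3 → met
9. condition 'performs microblading' holds; chemical safety data sheets present → met
Not met: 3, 5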